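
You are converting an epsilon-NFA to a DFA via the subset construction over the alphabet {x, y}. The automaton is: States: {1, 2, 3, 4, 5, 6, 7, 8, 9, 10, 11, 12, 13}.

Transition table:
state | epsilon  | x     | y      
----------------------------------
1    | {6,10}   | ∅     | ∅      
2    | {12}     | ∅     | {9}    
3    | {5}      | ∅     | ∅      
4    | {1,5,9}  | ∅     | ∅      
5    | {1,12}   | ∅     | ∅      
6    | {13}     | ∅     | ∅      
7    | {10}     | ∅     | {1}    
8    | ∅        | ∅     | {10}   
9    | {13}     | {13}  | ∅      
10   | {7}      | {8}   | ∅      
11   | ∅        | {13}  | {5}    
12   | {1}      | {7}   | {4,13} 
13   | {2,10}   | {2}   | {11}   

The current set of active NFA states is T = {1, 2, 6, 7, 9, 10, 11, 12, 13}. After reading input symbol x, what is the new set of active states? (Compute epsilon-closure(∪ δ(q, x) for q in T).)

9 on x → {13}.
10 on x → {8}.
11 on x → {13}.
12 on x → {7}.
13 on x → {2}.
No x-transition from 1, 2, 6, 7.
Union after reading x: {2, 7, 8, 13}.
Now take the epsilon-closure:
From 2 via epsilon: add 12.
From 7 via epsilon: add 10.
From 12 via epsilon: add 1.
From 1 via epsilon: add 6.
No new states can be added; the closed set is {1, 2, 6, 7, 8, 10, 12, 13}.

{1, 2, 6, 7, 8, 10, 12, 13}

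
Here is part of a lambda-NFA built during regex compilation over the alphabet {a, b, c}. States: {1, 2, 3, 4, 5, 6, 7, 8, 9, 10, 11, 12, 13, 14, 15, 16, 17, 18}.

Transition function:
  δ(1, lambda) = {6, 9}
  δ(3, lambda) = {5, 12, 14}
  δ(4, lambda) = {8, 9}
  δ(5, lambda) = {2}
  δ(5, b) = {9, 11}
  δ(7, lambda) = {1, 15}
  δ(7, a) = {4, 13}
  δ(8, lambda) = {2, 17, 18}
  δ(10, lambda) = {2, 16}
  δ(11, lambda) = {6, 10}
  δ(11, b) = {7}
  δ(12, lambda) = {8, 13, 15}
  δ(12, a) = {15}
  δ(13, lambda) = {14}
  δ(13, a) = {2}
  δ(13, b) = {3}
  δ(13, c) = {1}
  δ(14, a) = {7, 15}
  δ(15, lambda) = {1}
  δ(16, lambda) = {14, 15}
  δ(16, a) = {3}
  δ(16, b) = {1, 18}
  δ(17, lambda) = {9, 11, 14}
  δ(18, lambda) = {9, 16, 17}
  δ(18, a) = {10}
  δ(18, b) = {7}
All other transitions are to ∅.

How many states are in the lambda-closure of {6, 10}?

Start with {6, 10}.
From 10 via lambda: add 2, 16.
From 16 via lambda: add 14, 15.
From 15 via lambda: add 1.
From 1 via lambda: add 9.
lambda-closure = {1, 2, 6, 9, 10, 14, 15, 16}, which has 8 states.

8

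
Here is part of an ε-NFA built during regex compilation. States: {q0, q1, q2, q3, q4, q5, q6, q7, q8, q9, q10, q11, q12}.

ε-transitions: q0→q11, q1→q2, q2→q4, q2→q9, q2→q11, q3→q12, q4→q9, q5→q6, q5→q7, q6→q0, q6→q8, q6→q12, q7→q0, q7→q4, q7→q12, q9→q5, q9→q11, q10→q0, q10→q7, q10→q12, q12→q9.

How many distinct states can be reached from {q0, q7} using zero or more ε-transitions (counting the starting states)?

Start with {q0, q7}.
From q0 via ε: add q11.
From q7 via ε: add q4, q12.
From q4 via ε: add q9.
From q9 via ε: add q5.
From q5 via ε: add q6.
From q6 via ε: add q8.
ε-closure = {q0, q4, q5, q6, q7, q8, q9, q11, q12}, which has 9 states.

9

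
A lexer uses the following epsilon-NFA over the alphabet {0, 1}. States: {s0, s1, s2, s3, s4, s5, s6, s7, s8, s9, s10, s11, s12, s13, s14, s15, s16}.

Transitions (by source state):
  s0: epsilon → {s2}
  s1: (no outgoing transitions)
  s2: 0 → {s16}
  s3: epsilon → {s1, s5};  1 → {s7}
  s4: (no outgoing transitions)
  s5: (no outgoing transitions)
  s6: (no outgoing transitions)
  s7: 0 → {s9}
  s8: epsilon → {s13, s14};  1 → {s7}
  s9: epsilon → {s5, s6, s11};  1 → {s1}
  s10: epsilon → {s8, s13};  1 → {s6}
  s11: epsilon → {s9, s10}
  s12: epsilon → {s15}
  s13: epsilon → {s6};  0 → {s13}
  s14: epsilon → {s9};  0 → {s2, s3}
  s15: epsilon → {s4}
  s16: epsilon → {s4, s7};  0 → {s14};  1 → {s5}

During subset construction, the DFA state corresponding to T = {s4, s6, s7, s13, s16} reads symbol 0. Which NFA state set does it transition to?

{s5, s6, s8, s9, s10, s11, s13, s14}

s7 on 0 → {s9}.
s13 on 0 → {s13}.
s16 on 0 → {s14}.
No 0-transition from s4, s6.
Union after reading 0: {s9, s13, s14}.
Now take the epsilon-closure:
From s9 via epsilon: add s5, s6, s11.
From s11 via epsilon: add s10.
From s10 via epsilon: add s8.
No new states can be added; the closed set is {s5, s6, s8, s9, s10, s11, s13, s14}.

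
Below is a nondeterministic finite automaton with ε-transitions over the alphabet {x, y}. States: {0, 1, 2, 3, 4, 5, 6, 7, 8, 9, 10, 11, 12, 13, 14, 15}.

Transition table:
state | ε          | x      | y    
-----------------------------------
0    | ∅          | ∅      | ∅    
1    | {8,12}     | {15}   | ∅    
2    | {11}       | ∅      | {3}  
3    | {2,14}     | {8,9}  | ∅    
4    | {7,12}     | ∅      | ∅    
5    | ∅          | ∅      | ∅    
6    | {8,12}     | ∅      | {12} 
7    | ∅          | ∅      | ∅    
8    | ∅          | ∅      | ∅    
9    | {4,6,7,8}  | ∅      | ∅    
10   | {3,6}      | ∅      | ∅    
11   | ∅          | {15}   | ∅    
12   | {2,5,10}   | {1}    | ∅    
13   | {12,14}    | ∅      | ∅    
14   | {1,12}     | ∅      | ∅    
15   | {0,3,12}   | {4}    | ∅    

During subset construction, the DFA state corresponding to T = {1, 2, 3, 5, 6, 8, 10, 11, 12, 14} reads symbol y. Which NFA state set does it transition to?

{1, 2, 3, 5, 6, 8, 10, 11, 12, 14}

2 on y → {3}.
6 on y → {12}.
No y-transition from 1, 3, 5, 8, 10, 11, 12, 14.
Union after reading y: {3, 12}.
Now take the ε-closure:
From 3 via ε: add 2, 14.
From 12 via ε: add 5, 10.
From 2 via ε: add 11.
From 10 via ε: add 6.
From 14 via ε: add 1.
From 1 via ε: add 8.
No new states can be added; the closed set is {1, 2, 3, 5, 6, 8, 10, 11, 12, 14}.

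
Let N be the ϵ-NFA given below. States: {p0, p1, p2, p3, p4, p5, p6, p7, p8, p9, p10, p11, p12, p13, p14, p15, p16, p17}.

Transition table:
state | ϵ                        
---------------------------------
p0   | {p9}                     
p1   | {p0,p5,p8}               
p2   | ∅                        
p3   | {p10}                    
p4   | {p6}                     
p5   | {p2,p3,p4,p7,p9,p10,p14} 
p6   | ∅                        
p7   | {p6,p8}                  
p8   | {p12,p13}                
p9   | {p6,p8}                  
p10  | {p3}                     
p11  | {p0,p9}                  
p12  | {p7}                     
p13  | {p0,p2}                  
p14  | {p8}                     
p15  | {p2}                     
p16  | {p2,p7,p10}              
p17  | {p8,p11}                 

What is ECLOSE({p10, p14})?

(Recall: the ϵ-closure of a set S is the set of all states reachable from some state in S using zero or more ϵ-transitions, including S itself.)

Start with {p10, p14}.
From p10 via ϵ: add p3.
From p14 via ϵ: add p8.
From p8 via ϵ: add p12, p13.
From p12 via ϵ: add p7.
From p13 via ϵ: add p0, p2.
From p0 via ϵ: add p9.
From p7 via ϵ: add p6.
No new states can be added; the closed set is {p0, p2, p3, p6, p7, p8, p9, p10, p12, p13, p14}.

{p0, p2, p3, p6, p7, p8, p9, p10, p12, p13, p14}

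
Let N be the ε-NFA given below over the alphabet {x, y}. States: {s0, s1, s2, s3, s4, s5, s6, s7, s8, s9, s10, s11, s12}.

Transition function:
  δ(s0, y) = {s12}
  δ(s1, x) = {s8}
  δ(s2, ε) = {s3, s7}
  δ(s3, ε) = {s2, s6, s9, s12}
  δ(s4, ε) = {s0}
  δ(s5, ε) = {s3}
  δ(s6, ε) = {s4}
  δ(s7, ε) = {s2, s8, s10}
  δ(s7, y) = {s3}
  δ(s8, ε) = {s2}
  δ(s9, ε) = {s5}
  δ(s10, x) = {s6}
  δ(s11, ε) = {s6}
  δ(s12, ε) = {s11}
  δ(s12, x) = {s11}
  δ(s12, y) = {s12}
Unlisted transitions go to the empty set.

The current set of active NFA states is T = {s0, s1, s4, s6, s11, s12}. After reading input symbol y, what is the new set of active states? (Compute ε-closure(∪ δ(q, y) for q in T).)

{s0, s4, s6, s11, s12}

s0 on y → {s12}.
s12 on y → {s12}.
No y-transition from s1, s4, s6, s11.
Union after reading y: {s12}.
Now take the ε-closure:
From s12 via ε: add s11.
From s11 via ε: add s6.
From s6 via ε: add s4.
From s4 via ε: add s0.
No new states can be added; the closed set is {s0, s4, s6, s11, s12}.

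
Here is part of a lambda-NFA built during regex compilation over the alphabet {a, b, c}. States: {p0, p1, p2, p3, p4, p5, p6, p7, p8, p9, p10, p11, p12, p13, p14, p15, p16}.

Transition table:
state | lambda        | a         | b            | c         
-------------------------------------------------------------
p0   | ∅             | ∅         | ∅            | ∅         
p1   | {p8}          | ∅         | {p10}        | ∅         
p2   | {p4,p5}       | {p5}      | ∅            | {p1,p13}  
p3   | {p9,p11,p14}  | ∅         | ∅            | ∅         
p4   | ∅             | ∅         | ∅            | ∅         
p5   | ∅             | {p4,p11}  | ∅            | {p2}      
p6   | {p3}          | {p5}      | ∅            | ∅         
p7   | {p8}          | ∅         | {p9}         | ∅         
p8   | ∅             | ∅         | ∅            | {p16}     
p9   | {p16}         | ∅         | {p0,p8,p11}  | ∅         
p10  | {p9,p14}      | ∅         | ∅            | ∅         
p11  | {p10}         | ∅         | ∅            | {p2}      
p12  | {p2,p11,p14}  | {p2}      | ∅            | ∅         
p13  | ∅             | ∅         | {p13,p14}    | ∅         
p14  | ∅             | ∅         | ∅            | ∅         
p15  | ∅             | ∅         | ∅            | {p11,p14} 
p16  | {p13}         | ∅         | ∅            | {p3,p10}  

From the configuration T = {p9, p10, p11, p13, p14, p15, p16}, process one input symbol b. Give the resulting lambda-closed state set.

{p0, p8, p9, p10, p11, p13, p14, p16}

p9 on b → {p0, p8, p11}.
p13 on b → {p13, p14}.
No b-transition from p10, p11, p14, p15, p16.
Union after reading b: {p0, p8, p11, p13, p14}.
Now take the lambda-closure:
From p11 via lambda: add p10.
From p10 via lambda: add p9.
From p9 via lambda: add p16.
No new states can be added; the closed set is {p0, p8, p9, p10, p11, p13, p14, p16}.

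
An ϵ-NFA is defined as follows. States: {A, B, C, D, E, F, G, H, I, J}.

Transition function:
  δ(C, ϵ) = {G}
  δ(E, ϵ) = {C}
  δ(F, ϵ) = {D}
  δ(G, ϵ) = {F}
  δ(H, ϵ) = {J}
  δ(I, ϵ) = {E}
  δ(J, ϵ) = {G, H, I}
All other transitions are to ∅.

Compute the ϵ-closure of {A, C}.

{A, C, D, F, G}

Start with {A, C}.
From C via ϵ: add G.
From G via ϵ: add F.
From F via ϵ: add D.
No new states can be added; the closed set is {A, C, D, F, G}.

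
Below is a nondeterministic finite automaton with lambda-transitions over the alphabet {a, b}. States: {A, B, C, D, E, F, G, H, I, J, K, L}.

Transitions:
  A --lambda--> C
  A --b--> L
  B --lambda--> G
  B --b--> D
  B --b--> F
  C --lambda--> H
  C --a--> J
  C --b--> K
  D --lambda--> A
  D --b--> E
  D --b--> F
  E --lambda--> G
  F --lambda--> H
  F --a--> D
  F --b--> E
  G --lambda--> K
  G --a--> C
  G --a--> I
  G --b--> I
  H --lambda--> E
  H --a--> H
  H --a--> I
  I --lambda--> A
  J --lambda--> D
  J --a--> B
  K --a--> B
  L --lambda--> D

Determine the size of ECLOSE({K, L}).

Start with {K, L}.
From L via lambda: add D.
From D via lambda: add A.
From A via lambda: add C.
From C via lambda: add H.
From H via lambda: add E.
From E via lambda: add G.
lambda-closure = {A, C, D, E, G, H, K, L}, which has 8 states.

8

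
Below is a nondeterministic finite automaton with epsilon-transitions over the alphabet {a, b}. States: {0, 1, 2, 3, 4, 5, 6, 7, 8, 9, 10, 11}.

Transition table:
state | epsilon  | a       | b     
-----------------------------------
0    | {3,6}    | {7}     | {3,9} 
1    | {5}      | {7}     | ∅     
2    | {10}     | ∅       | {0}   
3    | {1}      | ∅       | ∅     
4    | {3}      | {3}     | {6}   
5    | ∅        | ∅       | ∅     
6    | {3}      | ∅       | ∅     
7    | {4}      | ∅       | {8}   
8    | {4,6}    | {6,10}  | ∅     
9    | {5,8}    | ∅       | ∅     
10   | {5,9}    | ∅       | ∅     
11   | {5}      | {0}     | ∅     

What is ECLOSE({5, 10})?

Start with {5, 10}.
From 10 via epsilon: add 9.
From 9 via epsilon: add 8.
From 8 via epsilon: add 4, 6.
From 4 via epsilon: add 3.
From 3 via epsilon: add 1.
No new states can be added; the closed set is {1, 3, 4, 5, 6, 8, 9, 10}.

{1, 3, 4, 5, 6, 8, 9, 10}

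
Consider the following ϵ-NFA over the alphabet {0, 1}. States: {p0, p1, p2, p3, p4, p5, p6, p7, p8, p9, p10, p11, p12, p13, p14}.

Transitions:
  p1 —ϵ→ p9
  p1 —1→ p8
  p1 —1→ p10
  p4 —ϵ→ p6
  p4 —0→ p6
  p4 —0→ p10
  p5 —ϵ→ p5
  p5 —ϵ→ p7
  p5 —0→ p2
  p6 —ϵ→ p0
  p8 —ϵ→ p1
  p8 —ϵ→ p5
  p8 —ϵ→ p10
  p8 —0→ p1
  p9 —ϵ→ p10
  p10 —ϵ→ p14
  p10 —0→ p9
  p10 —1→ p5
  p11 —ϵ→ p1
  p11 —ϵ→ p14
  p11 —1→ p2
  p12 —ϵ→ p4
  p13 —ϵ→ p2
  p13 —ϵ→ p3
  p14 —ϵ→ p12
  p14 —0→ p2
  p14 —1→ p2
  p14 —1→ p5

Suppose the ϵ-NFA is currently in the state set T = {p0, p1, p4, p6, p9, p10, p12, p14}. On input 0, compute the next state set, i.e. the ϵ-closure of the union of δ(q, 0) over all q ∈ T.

{p0, p2, p4, p6, p9, p10, p12, p14}

p4 on 0 → {p6, p10}.
p10 on 0 → {p9}.
p14 on 0 → {p2}.
No 0-transition from p0, p1, p6, p9, p12.
Union after reading 0: {p2, p6, p9, p10}.
Now take the ϵ-closure:
From p6 via ϵ: add p0.
From p10 via ϵ: add p14.
From p14 via ϵ: add p12.
From p12 via ϵ: add p4.
No new states can be added; the closed set is {p0, p2, p4, p6, p9, p10, p12, p14}.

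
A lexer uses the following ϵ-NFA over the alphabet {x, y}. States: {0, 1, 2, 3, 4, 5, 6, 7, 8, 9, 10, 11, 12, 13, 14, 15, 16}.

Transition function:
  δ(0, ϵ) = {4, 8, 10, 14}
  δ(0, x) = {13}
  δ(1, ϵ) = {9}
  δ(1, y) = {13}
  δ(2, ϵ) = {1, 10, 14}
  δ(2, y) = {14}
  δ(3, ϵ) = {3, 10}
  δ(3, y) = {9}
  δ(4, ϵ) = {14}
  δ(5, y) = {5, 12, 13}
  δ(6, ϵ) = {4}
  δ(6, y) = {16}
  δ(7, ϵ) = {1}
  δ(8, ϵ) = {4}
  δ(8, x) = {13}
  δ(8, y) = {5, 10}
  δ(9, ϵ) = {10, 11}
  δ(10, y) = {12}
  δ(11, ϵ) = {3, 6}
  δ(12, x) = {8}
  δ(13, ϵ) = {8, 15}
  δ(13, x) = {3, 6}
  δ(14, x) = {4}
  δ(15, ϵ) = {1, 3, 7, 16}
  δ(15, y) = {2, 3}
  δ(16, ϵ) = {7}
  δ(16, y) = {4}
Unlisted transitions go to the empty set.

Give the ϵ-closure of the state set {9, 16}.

Start with {9, 16}.
From 9 via ϵ: add 10, 11.
From 16 via ϵ: add 7.
From 7 via ϵ: add 1.
From 11 via ϵ: add 3, 6.
From 6 via ϵ: add 4.
From 4 via ϵ: add 14.
No new states can be added; the closed set is {1, 3, 4, 6, 7, 9, 10, 11, 14, 16}.

{1, 3, 4, 6, 7, 9, 10, 11, 14, 16}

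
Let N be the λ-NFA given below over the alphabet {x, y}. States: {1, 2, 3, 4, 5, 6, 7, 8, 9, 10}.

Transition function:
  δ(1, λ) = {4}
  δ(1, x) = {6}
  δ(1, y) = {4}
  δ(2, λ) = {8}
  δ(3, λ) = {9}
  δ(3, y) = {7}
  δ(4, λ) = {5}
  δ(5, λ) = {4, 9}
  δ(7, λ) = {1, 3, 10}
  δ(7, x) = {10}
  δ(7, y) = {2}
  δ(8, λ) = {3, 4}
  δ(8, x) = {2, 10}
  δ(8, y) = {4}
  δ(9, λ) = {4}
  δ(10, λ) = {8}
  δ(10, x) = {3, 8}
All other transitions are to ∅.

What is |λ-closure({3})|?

Start with {3}.
From 3 via λ: add 9.
From 9 via λ: add 4.
From 4 via λ: add 5.
λ-closure = {3, 4, 5, 9}, which has 4 states.

4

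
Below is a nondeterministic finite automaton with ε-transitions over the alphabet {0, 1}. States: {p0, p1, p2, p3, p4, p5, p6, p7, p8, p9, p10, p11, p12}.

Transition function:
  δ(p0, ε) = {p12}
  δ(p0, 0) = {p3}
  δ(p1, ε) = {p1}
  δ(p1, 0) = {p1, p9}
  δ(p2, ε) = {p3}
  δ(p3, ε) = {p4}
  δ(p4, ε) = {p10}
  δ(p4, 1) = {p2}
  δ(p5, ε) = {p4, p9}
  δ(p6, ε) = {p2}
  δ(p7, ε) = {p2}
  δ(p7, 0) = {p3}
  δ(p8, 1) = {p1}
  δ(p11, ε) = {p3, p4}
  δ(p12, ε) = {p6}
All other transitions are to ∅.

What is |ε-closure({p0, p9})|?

8

Start with {p0, p9}.
From p0 via ε: add p12.
From p12 via ε: add p6.
From p6 via ε: add p2.
From p2 via ε: add p3.
From p3 via ε: add p4.
From p4 via ε: add p10.
ε-closure = {p0, p2, p3, p4, p6, p9, p10, p12}, which has 8 states.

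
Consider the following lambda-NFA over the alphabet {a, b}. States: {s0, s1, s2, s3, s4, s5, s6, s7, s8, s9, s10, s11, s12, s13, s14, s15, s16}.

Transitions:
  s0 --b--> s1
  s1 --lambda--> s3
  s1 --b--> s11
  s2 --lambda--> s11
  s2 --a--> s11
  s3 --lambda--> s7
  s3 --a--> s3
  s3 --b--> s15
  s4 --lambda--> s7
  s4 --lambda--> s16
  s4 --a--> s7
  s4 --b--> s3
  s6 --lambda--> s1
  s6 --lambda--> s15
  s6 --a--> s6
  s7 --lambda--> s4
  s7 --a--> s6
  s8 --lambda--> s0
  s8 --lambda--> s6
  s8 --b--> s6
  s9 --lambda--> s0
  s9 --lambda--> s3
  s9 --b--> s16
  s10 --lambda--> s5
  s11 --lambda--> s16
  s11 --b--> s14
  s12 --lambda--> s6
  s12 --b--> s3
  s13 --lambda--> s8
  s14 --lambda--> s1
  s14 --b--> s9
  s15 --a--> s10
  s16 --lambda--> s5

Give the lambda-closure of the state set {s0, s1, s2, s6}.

Start with {s0, s1, s2, s6}.
From s1 via lambda: add s3.
From s2 via lambda: add s11.
From s6 via lambda: add s15.
From s3 via lambda: add s7.
From s11 via lambda: add s16.
From s7 via lambda: add s4.
From s16 via lambda: add s5.
No new states can be added; the closed set is {s0, s1, s2, s3, s4, s5, s6, s7, s11, s15, s16}.

{s0, s1, s2, s3, s4, s5, s6, s7, s11, s15, s16}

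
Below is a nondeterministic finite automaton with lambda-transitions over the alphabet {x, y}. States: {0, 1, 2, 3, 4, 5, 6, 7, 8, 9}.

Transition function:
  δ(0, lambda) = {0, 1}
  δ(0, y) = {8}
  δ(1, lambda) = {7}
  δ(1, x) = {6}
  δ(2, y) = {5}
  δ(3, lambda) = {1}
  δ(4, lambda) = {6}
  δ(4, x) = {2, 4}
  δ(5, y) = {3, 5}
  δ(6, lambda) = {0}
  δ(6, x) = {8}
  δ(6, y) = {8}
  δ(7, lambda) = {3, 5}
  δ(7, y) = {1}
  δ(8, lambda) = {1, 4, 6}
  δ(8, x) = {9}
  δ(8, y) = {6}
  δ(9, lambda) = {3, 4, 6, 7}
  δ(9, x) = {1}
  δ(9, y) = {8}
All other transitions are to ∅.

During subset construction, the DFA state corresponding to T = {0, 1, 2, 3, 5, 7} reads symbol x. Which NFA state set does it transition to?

{0, 1, 3, 5, 6, 7}

1 on x → {6}.
No x-transition from 0, 2, 3, 5, 7.
Union after reading x: {6}.
Now take the lambda-closure:
From 6 via lambda: add 0.
From 0 via lambda: add 1.
From 1 via lambda: add 7.
From 7 via lambda: add 3, 5.
No new states can be added; the closed set is {0, 1, 3, 5, 6, 7}.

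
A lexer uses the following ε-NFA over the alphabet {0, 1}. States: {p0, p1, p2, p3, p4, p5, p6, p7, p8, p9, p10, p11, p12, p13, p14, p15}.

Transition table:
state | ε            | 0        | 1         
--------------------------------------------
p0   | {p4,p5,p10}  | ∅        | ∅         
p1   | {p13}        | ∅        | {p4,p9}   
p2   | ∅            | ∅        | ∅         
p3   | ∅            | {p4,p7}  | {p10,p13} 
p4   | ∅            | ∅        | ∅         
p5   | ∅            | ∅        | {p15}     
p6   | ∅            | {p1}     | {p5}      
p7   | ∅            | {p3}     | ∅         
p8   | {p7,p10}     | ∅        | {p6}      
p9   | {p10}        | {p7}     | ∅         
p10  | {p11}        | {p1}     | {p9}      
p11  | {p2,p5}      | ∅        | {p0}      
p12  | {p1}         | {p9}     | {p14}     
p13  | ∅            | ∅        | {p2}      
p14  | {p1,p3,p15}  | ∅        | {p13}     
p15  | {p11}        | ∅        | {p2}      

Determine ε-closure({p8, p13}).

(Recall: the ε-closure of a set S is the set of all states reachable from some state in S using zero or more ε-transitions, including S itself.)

{p2, p5, p7, p8, p10, p11, p13}

Start with {p8, p13}.
From p8 via ε: add p7, p10.
From p10 via ε: add p11.
From p11 via ε: add p2, p5.
No new states can be added; the closed set is {p2, p5, p7, p8, p10, p11, p13}.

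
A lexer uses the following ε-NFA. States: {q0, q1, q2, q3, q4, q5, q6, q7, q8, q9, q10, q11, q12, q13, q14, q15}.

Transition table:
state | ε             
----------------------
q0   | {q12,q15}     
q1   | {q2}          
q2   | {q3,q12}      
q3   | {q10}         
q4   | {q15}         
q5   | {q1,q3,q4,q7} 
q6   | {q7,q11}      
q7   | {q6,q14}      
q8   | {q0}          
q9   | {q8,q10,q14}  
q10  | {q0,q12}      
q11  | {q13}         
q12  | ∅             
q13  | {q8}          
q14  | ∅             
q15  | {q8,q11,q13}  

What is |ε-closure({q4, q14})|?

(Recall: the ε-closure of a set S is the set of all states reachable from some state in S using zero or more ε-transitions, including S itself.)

8

Start with {q4, q14}.
From q4 via ε: add q15.
From q15 via ε: add q8, q11, q13.
From q8 via ε: add q0.
From q0 via ε: add q12.
ε-closure = {q0, q4, q8, q11, q12, q13, q14, q15}, which has 8 states.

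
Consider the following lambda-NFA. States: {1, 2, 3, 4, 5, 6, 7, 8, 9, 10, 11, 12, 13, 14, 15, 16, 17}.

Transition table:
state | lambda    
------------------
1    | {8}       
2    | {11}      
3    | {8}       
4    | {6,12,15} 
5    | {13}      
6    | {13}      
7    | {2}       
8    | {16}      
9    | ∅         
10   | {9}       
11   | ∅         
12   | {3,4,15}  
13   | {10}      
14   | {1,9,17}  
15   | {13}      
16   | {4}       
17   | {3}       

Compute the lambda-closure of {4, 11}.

Start with {4, 11}.
From 4 via lambda: add 6, 12, 15.
From 6 via lambda: add 13.
From 12 via lambda: add 3.
From 3 via lambda: add 8.
From 13 via lambda: add 10.
From 8 via lambda: add 16.
From 10 via lambda: add 9.
No new states can be added; the closed set is {3, 4, 6, 8, 9, 10, 11, 12, 13, 15, 16}.

{3, 4, 6, 8, 9, 10, 11, 12, 13, 15, 16}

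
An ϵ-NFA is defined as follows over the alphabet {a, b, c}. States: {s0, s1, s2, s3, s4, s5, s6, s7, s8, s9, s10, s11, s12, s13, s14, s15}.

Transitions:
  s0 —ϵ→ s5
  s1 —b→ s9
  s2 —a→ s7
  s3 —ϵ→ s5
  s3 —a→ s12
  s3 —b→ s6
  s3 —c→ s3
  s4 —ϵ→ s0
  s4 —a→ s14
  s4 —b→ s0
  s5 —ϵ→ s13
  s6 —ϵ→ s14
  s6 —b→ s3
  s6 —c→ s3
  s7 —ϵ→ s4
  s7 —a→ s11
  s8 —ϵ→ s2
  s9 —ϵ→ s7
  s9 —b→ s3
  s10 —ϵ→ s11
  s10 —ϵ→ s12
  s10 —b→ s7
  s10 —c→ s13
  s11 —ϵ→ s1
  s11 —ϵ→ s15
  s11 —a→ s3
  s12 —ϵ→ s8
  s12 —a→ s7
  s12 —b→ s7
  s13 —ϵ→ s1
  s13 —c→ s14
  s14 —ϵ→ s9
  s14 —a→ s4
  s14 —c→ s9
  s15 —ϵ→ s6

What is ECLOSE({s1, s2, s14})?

{s0, s1, s2, s4, s5, s7, s9, s13, s14}

Start with {s1, s2, s14}.
From s14 via ϵ: add s9.
From s9 via ϵ: add s7.
From s7 via ϵ: add s4.
From s4 via ϵ: add s0.
From s0 via ϵ: add s5.
From s5 via ϵ: add s13.
No new states can be added; the closed set is {s0, s1, s2, s4, s5, s7, s9, s13, s14}.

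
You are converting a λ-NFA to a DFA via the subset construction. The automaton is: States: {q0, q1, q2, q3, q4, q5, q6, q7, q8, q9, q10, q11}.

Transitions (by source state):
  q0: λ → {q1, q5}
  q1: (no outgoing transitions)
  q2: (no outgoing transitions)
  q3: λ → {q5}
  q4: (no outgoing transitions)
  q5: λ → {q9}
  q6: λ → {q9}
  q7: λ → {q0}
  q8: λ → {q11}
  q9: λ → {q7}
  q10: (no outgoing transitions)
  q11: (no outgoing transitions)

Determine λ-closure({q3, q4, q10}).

Start with {q3, q4, q10}.
From q3 via λ: add q5.
From q5 via λ: add q9.
From q9 via λ: add q7.
From q7 via λ: add q0.
From q0 via λ: add q1.
No new states can be added; the closed set is {q0, q1, q3, q4, q5, q7, q9, q10}.

{q0, q1, q3, q4, q5, q7, q9, q10}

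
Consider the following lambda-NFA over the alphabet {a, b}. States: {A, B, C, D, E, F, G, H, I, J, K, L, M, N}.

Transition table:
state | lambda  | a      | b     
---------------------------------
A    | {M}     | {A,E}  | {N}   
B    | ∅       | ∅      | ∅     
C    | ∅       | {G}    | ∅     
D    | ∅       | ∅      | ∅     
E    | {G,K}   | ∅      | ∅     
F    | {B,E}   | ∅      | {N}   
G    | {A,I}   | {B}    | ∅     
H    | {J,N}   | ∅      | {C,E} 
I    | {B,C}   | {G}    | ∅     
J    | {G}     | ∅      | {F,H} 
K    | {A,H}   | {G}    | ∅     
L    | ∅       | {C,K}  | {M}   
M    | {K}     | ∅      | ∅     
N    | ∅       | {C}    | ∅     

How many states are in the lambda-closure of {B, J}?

Start with {B, J}.
From J via lambda: add G.
From G via lambda: add A, I.
From A via lambda: add M.
From I via lambda: add C.
From M via lambda: add K.
From K via lambda: add H.
From H via lambda: add N.
lambda-closure = {A, B, C, G, H, I, J, K, M, N}, which has 10 states.

10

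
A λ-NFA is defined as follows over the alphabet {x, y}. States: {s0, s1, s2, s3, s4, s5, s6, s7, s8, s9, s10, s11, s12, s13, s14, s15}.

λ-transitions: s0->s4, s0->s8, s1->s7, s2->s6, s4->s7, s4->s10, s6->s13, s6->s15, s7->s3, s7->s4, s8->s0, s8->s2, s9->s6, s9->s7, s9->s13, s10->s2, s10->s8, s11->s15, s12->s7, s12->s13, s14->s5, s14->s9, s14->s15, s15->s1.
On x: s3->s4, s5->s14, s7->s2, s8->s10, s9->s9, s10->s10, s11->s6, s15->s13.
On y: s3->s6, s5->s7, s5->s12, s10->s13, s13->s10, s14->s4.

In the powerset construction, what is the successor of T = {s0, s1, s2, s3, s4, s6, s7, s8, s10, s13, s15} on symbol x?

{s0, s1, s2, s3, s4, s6, s7, s8, s10, s13, s15}

s3 on x → {s4}.
s7 on x → {s2}.
s8 on x → {s10}.
s10 on x → {s10}.
s15 on x → {s13}.
No x-transition from s0, s1, s2, s4, s6, s13.
Union after reading x: {s2, s4, s10, s13}.
Now take the λ-closure:
From s2 via λ: add s6.
From s4 via λ: add s7.
From s10 via λ: add s8.
From s6 via λ: add s15.
From s7 via λ: add s3.
From s8 via λ: add s0.
From s15 via λ: add s1.
No new states can be added; the closed set is {s0, s1, s2, s3, s4, s6, s7, s8, s10, s13, s15}.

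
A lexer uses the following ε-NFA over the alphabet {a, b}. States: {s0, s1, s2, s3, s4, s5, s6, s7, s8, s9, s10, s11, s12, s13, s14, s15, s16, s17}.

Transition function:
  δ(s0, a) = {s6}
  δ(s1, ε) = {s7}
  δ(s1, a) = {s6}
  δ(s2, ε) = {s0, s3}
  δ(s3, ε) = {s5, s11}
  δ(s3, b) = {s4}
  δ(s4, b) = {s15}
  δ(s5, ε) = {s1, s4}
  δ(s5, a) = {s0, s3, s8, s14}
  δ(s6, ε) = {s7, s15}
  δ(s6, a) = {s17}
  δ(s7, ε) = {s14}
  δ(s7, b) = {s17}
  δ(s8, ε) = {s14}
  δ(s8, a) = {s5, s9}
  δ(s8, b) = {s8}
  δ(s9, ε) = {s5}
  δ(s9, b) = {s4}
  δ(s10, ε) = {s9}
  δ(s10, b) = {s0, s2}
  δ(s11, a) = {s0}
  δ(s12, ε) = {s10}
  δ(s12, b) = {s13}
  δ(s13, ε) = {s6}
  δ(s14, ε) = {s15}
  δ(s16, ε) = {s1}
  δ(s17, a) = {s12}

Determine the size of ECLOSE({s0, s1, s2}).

Start with {s0, s1, s2}.
From s1 via ε: add s7.
From s2 via ε: add s3.
From s3 via ε: add s5, s11.
From s7 via ε: add s14.
From s5 via ε: add s4.
From s14 via ε: add s15.
ε-closure = {s0, s1, s2, s3, s4, s5, s7, s11, s14, s15}, which has 10 states.

10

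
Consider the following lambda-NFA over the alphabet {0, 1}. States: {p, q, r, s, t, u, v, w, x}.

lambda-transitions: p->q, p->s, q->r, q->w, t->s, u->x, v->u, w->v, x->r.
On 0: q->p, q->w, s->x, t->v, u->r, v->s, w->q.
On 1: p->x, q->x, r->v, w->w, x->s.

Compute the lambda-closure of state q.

{q, r, u, v, w, x}

Start with {q}.
From q via lambda: add r, w.
From w via lambda: add v.
From v via lambda: add u.
From u via lambda: add x.
No new states can be added; the closed set is {q, r, u, v, w, x}.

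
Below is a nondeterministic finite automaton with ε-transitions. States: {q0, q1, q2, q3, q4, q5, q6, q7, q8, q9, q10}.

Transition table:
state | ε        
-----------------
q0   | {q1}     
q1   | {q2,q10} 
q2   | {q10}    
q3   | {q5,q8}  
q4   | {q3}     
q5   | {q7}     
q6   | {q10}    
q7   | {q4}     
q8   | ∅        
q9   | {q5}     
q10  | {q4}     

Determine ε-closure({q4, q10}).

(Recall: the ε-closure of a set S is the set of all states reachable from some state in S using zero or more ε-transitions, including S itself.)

Start with {q4, q10}.
From q4 via ε: add q3.
From q3 via ε: add q5, q8.
From q5 via ε: add q7.
No new states can be added; the closed set is {q3, q4, q5, q7, q8, q10}.

{q3, q4, q5, q7, q8, q10}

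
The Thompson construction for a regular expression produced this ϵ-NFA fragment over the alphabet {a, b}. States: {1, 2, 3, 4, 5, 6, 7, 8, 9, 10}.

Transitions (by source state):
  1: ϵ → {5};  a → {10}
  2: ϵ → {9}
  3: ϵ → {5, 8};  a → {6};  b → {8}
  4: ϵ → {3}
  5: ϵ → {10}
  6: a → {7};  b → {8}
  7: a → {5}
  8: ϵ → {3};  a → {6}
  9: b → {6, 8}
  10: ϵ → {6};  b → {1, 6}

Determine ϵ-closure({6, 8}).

Start with {6, 8}.
From 8 via ϵ: add 3.
From 3 via ϵ: add 5.
From 5 via ϵ: add 10.
No new states can be added; the closed set is {3, 5, 6, 8, 10}.

{3, 5, 6, 8, 10}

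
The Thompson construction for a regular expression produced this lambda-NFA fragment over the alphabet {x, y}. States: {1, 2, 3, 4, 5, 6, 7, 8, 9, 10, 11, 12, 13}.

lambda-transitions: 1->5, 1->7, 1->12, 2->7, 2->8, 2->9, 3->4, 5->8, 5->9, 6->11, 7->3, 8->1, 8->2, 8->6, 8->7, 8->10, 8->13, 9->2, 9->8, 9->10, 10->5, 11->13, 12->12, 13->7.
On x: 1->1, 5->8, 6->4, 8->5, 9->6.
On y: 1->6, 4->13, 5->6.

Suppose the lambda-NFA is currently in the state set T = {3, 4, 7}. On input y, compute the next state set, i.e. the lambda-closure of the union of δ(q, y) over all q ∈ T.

4 on y → {13}.
No y-transition from 3, 7.
Union after reading y: {13}.
Now take the lambda-closure:
From 13 via lambda: add 7.
From 7 via lambda: add 3.
From 3 via lambda: add 4.
No new states can be added; the closed set is {3, 4, 7, 13}.

{3, 4, 7, 13}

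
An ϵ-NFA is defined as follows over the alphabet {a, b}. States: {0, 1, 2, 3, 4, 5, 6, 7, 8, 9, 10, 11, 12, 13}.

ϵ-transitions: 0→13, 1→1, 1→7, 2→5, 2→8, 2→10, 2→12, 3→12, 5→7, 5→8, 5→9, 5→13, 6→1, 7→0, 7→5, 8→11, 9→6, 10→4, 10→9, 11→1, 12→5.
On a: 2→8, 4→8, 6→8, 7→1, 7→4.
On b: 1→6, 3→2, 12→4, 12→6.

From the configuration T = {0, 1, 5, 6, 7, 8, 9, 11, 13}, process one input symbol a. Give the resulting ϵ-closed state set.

6 on a → {8}.
7 on a → {1, 4}.
No a-transition from 0, 1, 5, 8, 9, 11, 13.
Union after reading a: {1, 4, 8}.
Now take the ϵ-closure:
From 1 via ϵ: add 7.
From 8 via ϵ: add 11.
From 7 via ϵ: add 0, 5.
From 0 via ϵ: add 13.
From 5 via ϵ: add 9.
From 9 via ϵ: add 6.
No new states can be added; the closed set is {0, 1, 4, 5, 6, 7, 8, 9, 11, 13}.

{0, 1, 4, 5, 6, 7, 8, 9, 11, 13}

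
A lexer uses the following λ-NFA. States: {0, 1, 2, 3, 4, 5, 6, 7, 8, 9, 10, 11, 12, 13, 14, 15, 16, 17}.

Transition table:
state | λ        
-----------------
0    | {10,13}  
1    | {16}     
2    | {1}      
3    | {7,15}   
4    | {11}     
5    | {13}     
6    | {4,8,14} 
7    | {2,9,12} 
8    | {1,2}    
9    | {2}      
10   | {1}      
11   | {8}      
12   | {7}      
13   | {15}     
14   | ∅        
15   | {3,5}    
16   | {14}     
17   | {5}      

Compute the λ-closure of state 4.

{1, 2, 4, 8, 11, 14, 16}

Start with {4}.
From 4 via λ: add 11.
From 11 via λ: add 8.
From 8 via λ: add 1, 2.
From 1 via λ: add 16.
From 16 via λ: add 14.
No new states can be added; the closed set is {1, 2, 4, 8, 11, 14, 16}.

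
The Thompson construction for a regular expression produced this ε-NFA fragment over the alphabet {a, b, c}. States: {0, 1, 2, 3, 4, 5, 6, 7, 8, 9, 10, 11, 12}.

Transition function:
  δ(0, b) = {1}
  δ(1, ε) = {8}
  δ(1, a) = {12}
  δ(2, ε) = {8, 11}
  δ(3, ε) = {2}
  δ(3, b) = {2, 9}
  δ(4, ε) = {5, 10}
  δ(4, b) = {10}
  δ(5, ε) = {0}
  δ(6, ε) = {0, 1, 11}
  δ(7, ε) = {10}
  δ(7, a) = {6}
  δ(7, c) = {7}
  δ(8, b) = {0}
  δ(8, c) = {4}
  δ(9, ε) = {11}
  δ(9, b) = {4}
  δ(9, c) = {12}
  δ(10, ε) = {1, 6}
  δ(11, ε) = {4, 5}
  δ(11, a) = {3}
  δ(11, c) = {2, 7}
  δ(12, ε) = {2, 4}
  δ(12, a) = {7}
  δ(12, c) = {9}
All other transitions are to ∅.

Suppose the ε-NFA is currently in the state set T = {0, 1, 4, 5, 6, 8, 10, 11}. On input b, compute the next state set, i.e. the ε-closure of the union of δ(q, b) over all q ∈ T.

0 on b → {1}.
4 on b → {10}.
8 on b → {0}.
No b-transition from 1, 5, 6, 10, 11.
Union after reading b: {0, 1, 10}.
Now take the ε-closure:
From 1 via ε: add 8.
From 10 via ε: add 6.
From 6 via ε: add 11.
From 11 via ε: add 4, 5.
No new states can be added; the closed set is {0, 1, 4, 5, 6, 8, 10, 11}.

{0, 1, 4, 5, 6, 8, 10, 11}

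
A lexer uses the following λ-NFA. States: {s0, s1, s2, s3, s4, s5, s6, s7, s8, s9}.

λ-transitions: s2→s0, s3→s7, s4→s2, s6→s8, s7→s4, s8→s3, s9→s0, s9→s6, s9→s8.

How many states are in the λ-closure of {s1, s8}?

Start with {s1, s8}.
From s8 via λ: add s3.
From s3 via λ: add s7.
From s7 via λ: add s4.
From s4 via λ: add s2.
From s2 via λ: add s0.
λ-closure = {s0, s1, s2, s3, s4, s7, s8}, which has 7 states.

7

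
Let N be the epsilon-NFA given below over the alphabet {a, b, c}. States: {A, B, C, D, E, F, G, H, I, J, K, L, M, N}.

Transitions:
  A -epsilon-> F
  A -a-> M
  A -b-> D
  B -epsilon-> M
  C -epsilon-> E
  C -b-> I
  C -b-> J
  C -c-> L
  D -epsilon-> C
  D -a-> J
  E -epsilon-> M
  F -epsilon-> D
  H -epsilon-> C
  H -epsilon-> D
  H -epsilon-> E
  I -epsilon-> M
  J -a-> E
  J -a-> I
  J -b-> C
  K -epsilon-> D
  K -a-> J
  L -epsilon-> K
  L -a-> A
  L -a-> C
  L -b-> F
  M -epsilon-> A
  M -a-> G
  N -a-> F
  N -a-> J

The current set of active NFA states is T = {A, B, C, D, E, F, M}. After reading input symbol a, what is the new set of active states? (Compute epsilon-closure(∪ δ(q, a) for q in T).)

{A, C, D, E, F, G, J, M}

A on a → {M}.
D on a → {J}.
M on a → {G}.
No a-transition from B, C, E, F.
Union after reading a: {G, J, M}.
Now take the epsilon-closure:
From M via epsilon: add A.
From A via epsilon: add F.
From F via epsilon: add D.
From D via epsilon: add C.
From C via epsilon: add E.
No new states can be added; the closed set is {A, C, D, E, F, G, J, M}.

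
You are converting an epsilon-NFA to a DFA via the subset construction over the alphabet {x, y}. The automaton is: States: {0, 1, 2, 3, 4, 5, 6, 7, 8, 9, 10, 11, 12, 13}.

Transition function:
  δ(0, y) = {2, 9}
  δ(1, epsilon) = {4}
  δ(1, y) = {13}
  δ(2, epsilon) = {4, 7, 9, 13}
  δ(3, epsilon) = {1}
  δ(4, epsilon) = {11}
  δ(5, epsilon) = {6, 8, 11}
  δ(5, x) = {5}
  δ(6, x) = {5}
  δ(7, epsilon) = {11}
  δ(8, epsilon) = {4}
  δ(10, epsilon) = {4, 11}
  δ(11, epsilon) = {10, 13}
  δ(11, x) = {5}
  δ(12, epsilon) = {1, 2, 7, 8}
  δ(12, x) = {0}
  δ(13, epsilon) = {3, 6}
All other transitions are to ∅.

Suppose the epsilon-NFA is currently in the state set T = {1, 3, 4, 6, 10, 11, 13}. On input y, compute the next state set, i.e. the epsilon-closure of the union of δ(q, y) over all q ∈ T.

1 on y → {13}.
No y-transition from 3, 4, 6, 10, 11, 13.
Union after reading y: {13}.
Now take the epsilon-closure:
From 13 via epsilon: add 3, 6.
From 3 via epsilon: add 1.
From 1 via epsilon: add 4.
From 4 via epsilon: add 11.
From 11 via epsilon: add 10.
No new states can be added; the closed set is {1, 3, 4, 6, 10, 11, 13}.

{1, 3, 4, 6, 10, 11, 13}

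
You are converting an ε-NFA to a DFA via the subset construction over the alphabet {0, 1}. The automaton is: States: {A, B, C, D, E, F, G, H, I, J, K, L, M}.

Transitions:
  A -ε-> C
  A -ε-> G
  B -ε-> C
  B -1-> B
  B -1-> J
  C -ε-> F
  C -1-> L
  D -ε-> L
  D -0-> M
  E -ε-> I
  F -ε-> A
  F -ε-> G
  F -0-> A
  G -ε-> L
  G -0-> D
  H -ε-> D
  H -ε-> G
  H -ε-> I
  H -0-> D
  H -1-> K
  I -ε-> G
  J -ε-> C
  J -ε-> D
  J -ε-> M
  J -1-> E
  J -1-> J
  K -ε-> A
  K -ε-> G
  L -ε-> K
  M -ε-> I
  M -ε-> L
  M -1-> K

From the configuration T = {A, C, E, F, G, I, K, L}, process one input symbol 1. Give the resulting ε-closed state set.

{A, C, F, G, K, L}

C on 1 → {L}.
No 1-transition from A, E, F, G, I, K, L.
Union after reading 1: {L}.
Now take the ε-closure:
From L via ε: add K.
From K via ε: add A, G.
From A via ε: add C.
From C via ε: add F.
No new states can be added; the closed set is {A, C, F, G, K, L}.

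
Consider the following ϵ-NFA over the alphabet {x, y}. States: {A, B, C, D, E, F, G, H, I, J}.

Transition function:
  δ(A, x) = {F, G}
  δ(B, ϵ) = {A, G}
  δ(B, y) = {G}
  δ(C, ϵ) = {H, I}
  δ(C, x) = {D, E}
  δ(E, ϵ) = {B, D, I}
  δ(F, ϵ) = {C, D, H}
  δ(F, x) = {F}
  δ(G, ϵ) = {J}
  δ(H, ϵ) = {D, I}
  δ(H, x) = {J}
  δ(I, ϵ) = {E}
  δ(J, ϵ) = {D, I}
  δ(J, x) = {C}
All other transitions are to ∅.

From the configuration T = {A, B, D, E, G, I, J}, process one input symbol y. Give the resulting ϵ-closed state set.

{A, B, D, E, G, I, J}

B on y → {G}.
No y-transition from A, D, E, G, I, J.
Union after reading y: {G}.
Now take the ϵ-closure:
From G via ϵ: add J.
From J via ϵ: add D, I.
From I via ϵ: add E.
From E via ϵ: add B.
From B via ϵ: add A.
No new states can be added; the closed set is {A, B, D, E, G, I, J}.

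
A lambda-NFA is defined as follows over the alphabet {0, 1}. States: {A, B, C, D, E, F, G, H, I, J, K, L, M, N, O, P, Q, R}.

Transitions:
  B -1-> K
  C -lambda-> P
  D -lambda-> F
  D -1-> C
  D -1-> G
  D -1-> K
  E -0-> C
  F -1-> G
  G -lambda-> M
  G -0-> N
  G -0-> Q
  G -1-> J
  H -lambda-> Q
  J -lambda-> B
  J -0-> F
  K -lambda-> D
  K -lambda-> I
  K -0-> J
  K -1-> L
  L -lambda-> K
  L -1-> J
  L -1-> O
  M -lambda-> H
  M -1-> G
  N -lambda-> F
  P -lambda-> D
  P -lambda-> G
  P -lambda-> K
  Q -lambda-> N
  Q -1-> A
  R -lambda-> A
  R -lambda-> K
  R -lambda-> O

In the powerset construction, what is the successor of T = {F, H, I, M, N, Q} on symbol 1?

F on 1 → {G}.
M on 1 → {G}.
Q on 1 → {A}.
No 1-transition from H, I, N.
Union after reading 1: {A, G}.
Now take the lambda-closure:
From G via lambda: add M.
From M via lambda: add H.
From H via lambda: add Q.
From Q via lambda: add N.
From N via lambda: add F.
No new states can be added; the closed set is {A, F, G, H, M, N, Q}.

{A, F, G, H, M, N, Q}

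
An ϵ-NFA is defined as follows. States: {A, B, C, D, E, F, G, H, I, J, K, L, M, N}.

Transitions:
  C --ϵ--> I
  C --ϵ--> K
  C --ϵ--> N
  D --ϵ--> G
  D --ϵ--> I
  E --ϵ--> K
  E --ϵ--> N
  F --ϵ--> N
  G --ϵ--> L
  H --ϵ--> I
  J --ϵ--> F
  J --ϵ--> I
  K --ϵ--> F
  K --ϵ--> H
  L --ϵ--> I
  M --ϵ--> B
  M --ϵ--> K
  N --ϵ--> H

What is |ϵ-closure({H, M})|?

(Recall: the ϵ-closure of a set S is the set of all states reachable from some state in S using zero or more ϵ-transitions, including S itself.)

Start with {H, M}.
From H via ϵ: add I.
From M via ϵ: add B, K.
From K via ϵ: add F.
From F via ϵ: add N.
ϵ-closure = {B, F, H, I, K, M, N}, which has 7 states.

7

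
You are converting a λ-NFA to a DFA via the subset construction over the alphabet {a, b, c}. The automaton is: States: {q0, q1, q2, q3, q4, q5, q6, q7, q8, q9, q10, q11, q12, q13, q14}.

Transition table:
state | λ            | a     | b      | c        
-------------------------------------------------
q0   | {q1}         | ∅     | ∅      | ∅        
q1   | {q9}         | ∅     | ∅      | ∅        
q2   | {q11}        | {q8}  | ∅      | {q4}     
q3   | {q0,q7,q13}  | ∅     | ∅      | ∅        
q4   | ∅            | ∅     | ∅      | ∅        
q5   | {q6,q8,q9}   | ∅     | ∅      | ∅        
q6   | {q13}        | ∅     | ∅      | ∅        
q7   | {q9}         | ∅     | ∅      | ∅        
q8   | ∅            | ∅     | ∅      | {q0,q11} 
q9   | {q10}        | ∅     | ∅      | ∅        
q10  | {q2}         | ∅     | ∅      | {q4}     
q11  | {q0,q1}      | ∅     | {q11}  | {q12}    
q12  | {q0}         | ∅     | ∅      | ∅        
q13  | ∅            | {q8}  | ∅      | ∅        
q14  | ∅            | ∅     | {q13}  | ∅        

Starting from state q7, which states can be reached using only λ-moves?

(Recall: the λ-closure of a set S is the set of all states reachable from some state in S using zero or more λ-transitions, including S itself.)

Start with {q7}.
From q7 via λ: add q9.
From q9 via λ: add q10.
From q10 via λ: add q2.
From q2 via λ: add q11.
From q11 via λ: add q0, q1.
No new states can be added; the closed set is {q0, q1, q2, q7, q9, q10, q11}.

{q0, q1, q2, q7, q9, q10, q11}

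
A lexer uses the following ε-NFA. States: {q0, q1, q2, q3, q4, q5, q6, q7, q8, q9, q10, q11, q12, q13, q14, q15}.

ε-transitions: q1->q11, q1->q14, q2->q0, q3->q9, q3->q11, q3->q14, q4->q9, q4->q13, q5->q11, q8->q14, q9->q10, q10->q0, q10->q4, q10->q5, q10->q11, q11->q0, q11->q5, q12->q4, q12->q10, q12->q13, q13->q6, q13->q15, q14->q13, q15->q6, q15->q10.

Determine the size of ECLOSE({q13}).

9

Start with {q13}.
From q13 via ε: add q6, q15.
From q15 via ε: add q10.
From q10 via ε: add q0, q4, q5, q11.
From q4 via ε: add q9.
ε-closure = {q0, q4, q5, q6, q9, q10, q11, q13, q15}, which has 9 states.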